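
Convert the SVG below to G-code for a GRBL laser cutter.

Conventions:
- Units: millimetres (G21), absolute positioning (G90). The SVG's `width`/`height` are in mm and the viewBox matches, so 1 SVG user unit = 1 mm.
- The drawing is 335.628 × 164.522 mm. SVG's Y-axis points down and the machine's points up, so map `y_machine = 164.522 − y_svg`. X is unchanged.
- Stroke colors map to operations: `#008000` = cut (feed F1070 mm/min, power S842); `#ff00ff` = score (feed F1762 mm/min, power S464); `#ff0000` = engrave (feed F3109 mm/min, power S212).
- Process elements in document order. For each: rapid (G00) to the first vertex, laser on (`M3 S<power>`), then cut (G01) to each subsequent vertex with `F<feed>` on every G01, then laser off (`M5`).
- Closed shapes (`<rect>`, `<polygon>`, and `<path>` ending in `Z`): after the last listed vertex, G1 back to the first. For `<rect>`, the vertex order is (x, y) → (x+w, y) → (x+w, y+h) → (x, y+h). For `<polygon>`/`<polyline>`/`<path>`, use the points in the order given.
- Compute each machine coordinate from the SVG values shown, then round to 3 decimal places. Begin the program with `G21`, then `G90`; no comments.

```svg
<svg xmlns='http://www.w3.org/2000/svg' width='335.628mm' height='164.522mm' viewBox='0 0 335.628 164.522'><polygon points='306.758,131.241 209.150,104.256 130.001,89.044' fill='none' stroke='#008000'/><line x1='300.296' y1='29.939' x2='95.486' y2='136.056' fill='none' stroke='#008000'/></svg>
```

G21
G90
G00 X306.758 Y33.281
M3 S842
G01 X209.150 Y60.266 F1070
G01 X130.001 Y75.478 F1070
G01 X306.758 Y33.281 F1070
M5
G00 X300.296 Y134.583
M3 S842
G01 X95.486 Y28.466 F1070
M5

viewBox `0 0 335.628 164.522` with mm width/height → 1 unit = 1 mm. Flip: y_m = 164.522 − y_svg.

**Shape 1** — `<polygon>` closed polygon, stroke `#008000` → cut (S842, F1070). Machine vertices: (306.758,33.281) → (209.150,60.266) → (130.001,75.478) → (306.758,33.281). Closed: final G1 returns to the first vertex.

**Shape 2** — `<line>` line segment, stroke `#008000` → cut (S842, F1070). Machine vertices: (300.296,134.583) → (95.486,28.466). Open path.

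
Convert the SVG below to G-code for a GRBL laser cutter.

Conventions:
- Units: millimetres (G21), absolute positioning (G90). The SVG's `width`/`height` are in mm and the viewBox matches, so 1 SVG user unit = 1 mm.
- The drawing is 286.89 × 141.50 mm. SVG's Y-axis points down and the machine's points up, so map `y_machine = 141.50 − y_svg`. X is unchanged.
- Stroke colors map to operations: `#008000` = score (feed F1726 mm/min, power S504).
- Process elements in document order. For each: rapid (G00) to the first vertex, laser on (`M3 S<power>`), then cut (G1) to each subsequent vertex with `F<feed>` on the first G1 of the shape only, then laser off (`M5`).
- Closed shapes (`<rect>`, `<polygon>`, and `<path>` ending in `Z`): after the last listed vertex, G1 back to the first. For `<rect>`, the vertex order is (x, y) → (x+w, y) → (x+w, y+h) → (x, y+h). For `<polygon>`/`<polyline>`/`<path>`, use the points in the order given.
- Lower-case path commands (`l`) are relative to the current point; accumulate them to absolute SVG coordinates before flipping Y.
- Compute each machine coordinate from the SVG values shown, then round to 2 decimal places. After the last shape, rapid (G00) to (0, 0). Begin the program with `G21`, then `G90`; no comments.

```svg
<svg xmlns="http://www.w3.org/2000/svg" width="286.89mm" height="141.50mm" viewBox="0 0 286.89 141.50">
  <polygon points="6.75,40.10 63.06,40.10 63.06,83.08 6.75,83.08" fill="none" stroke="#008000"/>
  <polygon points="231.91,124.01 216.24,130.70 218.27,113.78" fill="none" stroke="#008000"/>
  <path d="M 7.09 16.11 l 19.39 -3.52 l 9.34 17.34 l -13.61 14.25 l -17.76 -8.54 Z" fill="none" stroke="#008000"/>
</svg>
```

G21
G90
G00 X6.75 Y101.40
M3 S504
G1 X63.06 Y101.40 F1726
G1 X63.06 Y58.42
G1 X6.75 Y58.42
G1 X6.75 Y101.40
M5
G00 X231.91 Y17.49
M3 S504
G1 X216.24 Y10.80 F1726
G1 X218.27 Y27.72
G1 X231.91 Y17.49
M5
G00 X7.09 Y125.39
M3 S504
G1 X26.48 Y128.91 F1726
G1 X35.82 Y111.57
G1 X22.21 Y97.32
G1 X4.45 Y105.86
G1 X7.09 Y125.39
M5
G00 X0.00 Y0.00

viewBox `0 0 286.89 141.50` with mm width/height → 1 unit = 1 mm. Flip: y_m = 141.50 − y_svg.

**Shape 1** — `<polygon>` rectangle, stroke `#008000` → score (S504, F1726). Machine vertices: (6.75,101.40) → (63.06,101.40) → (63.06,58.42) → (6.75,58.42) → (6.75,101.40). Closed: final G1 returns to the first vertex.

**Shape 2** — `<polygon>` regular polygon, stroke `#008000` → score (S504, F1726). Machine vertices: (231.91,17.49) → (216.24,10.80) → (218.27,27.72) → (231.91,17.49). Closed: final G1 returns to the first vertex.

**Shape 3** — `<path>` regular polygon, stroke `#008000` → score (S504, F1726). Machine vertices: (7.09,125.39) → (26.48,128.91) → (35.82,111.57) → (22.21,97.32) → (4.45,105.86) → (7.09,125.39). Closed: final G1 returns to the first vertex.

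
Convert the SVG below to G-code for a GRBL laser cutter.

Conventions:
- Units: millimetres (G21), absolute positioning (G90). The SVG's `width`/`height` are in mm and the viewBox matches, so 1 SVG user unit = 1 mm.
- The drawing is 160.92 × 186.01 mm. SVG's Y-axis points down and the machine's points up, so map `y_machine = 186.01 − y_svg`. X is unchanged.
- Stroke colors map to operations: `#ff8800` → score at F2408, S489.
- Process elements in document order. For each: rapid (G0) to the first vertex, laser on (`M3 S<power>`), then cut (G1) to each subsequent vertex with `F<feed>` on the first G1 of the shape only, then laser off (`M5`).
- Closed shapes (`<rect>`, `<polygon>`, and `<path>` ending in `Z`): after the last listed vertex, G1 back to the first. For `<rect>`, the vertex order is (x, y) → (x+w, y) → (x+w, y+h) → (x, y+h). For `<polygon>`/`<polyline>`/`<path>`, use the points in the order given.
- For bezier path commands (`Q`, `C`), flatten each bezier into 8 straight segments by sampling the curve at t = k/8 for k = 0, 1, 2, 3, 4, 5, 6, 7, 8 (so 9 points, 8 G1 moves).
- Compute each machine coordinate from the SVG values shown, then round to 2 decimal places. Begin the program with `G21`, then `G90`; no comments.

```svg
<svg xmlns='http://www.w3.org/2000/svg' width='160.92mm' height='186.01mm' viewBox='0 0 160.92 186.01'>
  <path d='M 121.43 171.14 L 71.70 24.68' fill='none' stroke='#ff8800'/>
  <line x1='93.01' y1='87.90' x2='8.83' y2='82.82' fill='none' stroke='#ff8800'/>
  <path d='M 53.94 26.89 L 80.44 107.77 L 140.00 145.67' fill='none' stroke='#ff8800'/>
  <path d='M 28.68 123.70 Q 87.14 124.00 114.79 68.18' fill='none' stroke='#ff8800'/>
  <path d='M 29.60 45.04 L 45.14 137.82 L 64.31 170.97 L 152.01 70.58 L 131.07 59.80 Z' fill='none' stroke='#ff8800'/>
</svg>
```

viewBox `0 0 160.92 186.01` with mm width/height → 1 unit = 1 mm. Flip: y_m = 186.01 − y_svg.

**Shape 1** — `<path>` line segment, stroke `#ff8800` → score (S489, F2408). Machine vertices: (121.43,14.87) → (71.70,161.33). Open path.

**Shape 2** — `<line>` line segment, stroke `#ff8800` → score (S489, F2408). Machine vertices: (93.01,98.11) → (8.83,103.19). Open path.

**Shape 3** — `<path>` open polyline, stroke `#ff8800` → score (S489, F2408). Machine vertices: (53.94,159.12) → (80.44,78.24) → (140.00,40.34). Open path.

**Shape 4** — `<path>` quadratic bezier, stroke `#ff8800` → score (S489, F2408). Control points (SVG): P0=(28.68,123.70), P1=(87.14,124.00), P2=(114.79,68.18); sampled at t=k/8. Machine vertices: (28.68,62.31) → (42.81,63.11) → (55.98,65.67) → (68.19,69.98) → (79.44,76.04) → (89.72,83.86) → (99.04,93.43) → (107.40,104.75) → (114.79,117.83). Open path.

**Shape 5** — `<path>` closed polygon, stroke `#ff8800` → score (S489, F2408). Machine vertices: (29.60,140.97) → (45.14,48.19) → (64.31,15.04) → (152.01,115.43) → (131.07,126.21) → (29.60,140.97). Closed: final G1 returns to the first vertex.

G21
G90
G0 X121.43 Y14.87
M3 S489
G1 X71.70 Y161.33 F2408
M5
G0 X93.01 Y98.11
M3 S489
G1 X8.83 Y103.19 F2408
M5
G0 X53.94 Y159.12
M3 S489
G1 X80.44 Y78.24 F2408
G1 X140.00 Y40.34
M5
G0 X28.68 Y62.31
M3 S489
G1 X42.81 Y63.11 F2408
G1 X55.98 Y65.67
G1 X68.19 Y69.98
G1 X79.44 Y76.04
G1 X89.72 Y83.86
G1 X99.04 Y93.43
G1 X107.40 Y104.75
G1 X114.79 Y117.83
M5
G0 X29.60 Y140.97
M3 S489
G1 X45.14 Y48.19 F2408
G1 X64.31 Y15.04
G1 X152.01 Y115.43
G1 X131.07 Y126.21
G1 X29.60 Y140.97
M5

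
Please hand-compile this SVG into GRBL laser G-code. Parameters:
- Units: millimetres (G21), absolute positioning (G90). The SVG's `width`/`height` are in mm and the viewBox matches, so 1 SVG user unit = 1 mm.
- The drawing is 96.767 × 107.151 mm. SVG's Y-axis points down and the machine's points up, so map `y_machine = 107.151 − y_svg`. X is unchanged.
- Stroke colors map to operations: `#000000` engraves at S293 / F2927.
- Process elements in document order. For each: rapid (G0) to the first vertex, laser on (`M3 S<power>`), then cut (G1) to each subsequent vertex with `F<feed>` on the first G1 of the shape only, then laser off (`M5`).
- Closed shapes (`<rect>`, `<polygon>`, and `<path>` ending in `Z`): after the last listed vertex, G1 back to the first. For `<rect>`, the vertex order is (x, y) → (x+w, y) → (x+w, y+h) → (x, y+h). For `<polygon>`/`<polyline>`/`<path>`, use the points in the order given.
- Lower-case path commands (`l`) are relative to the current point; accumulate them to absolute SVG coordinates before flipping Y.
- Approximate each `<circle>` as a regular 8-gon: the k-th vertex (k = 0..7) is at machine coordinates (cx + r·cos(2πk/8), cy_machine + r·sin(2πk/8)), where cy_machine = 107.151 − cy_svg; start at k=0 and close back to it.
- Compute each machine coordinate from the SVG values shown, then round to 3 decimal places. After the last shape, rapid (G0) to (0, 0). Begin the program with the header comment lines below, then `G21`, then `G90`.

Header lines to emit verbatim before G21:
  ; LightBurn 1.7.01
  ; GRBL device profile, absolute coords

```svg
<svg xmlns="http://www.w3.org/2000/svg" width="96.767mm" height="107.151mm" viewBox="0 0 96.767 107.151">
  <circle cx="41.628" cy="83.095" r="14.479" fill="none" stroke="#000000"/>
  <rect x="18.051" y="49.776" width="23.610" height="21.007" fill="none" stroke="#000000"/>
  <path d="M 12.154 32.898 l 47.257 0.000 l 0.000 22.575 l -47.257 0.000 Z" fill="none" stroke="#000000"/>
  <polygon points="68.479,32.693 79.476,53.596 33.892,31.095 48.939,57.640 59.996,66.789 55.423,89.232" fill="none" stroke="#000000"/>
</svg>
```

viewBox `0 0 96.767 107.151` with mm width/height → 1 unit = 1 mm. Flip: y_m = 107.151 − y_svg.

**Shape 1** — `<circle>` circle, stroke `#000000` → engrave (S293, F2927). Machine vertices: (56.107,24.056) → (51.866,34.294) → (41.628,38.535) → (31.390,34.294) → (27.149,24.056) → (31.390,13.818) → (41.628,9.577) → (51.866,13.818) → (56.107,24.056). Closed: final G1 returns to the first vertex.

**Shape 2** — `<rect>` rectangle, stroke `#000000` → engrave (S293, F2927). Machine vertices: (18.051,57.375) → (41.661,57.375) → (41.661,36.368) → (18.051,36.368) → (18.051,57.375). Closed: final G1 returns to the first vertex.

**Shape 3** — `<path>` rectangle, stroke `#000000` → engrave (S293, F2927). Machine vertices: (12.154,74.253) → (59.411,74.253) → (59.411,51.678) → (12.154,51.678) → (12.154,74.253). Closed: final G1 returns to the first vertex.

**Shape 4** — `<polygon>` closed polygon, stroke `#000000` → engrave (S293, F2927). Machine vertices: (68.479,74.458) → (79.476,53.555) → (33.892,76.056) → (48.939,49.511) → (59.996,40.362) → (55.423,17.919) → (68.479,74.458). Closed: final G1 returns to the first vertex.

; LightBurn 1.7.01
; GRBL device profile, absolute coords
G21
G90
G0 X56.107 Y24.056
M3 S293
G1 X51.866 Y34.294 F2927
G1 X41.628 Y38.535
G1 X31.390 Y34.294
G1 X27.149 Y24.056
G1 X31.390 Y13.818
G1 X41.628 Y9.577
G1 X51.866 Y13.818
G1 X56.107 Y24.056
M5
G0 X18.051 Y57.375
M3 S293
G1 X41.661 Y57.375 F2927
G1 X41.661 Y36.368
G1 X18.051 Y36.368
G1 X18.051 Y57.375
M5
G0 X12.154 Y74.253
M3 S293
G1 X59.411 Y74.253 F2927
G1 X59.411 Y51.678
G1 X12.154 Y51.678
G1 X12.154 Y74.253
M5
G0 X68.479 Y74.458
M3 S293
G1 X79.476 Y53.555 F2927
G1 X33.892 Y76.056
G1 X48.939 Y49.511
G1 X59.996 Y40.362
G1 X55.423 Y17.919
G1 X68.479 Y74.458
M5
G0 X0.000 Y0.000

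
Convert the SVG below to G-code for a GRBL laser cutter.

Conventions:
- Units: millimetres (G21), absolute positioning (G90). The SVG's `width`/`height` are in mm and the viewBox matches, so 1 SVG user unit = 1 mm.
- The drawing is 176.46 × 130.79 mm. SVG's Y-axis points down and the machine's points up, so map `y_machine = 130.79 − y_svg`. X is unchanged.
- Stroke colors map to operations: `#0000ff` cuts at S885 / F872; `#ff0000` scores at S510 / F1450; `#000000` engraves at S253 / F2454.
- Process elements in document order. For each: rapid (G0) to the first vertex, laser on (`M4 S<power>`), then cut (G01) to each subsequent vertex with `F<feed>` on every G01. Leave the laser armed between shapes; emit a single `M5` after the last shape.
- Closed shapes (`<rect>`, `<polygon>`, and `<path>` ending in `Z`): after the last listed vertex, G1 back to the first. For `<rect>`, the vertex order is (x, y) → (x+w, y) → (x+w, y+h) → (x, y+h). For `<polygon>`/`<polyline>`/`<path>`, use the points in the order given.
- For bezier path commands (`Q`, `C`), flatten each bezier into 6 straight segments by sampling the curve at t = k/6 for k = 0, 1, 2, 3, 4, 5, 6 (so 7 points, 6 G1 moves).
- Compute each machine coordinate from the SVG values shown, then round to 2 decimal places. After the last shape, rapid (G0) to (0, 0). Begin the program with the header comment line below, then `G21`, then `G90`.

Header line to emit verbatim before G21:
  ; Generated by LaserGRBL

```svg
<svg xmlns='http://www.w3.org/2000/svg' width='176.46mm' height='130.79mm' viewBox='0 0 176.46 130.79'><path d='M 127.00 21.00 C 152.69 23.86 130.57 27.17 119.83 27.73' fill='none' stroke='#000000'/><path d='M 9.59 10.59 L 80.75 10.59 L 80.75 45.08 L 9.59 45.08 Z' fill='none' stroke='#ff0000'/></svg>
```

; Generated by LaserGRBL
G21
G90
G0 X127.00 Y109.79
M4 S253
G01 X136.13 Y108.34 F2454
G01 X138.95 Y106.90 F2454
G01 X137.08 Y105.56 F2454
G01 X132.17 Y104.42 F2454
G01 X125.87 Y103.55 F2454
G01 X119.83 Y103.06 F2454
G0 X9.59 Y120.20
M4 S510
G01 X80.75 Y120.20 F1450
G01 X80.75 Y85.71 F1450
G01 X9.59 Y85.71 F1450
G01 X9.59 Y120.20 F1450
M5
G0 X0.00 Y0.00

Since the viewBox matches the mm dimensions, user units are millimetres directly. The only transform is the Y-flip y_m = 130.79 − y_svg.

Shape 1 is a cubic bezier drawn with `<path>`. Its stroke #000000 means engrave at S253, F2454. After flipping Y the toolpath is (127.00,109.79) → (136.13,108.34) → (138.95,106.90) → (137.08,105.56) → (132.17,104.42) → (125.87,103.55) → (119.83,103.06).

Shape 2 is a rectangle drawn with `<path>`. Its stroke #ff0000 means score at S510, F1450. After flipping Y the toolpath is (9.59,120.20) → (80.75,120.20) → (80.75,85.71) → (9.59,85.71) → (9.59,120.20), returning to the start.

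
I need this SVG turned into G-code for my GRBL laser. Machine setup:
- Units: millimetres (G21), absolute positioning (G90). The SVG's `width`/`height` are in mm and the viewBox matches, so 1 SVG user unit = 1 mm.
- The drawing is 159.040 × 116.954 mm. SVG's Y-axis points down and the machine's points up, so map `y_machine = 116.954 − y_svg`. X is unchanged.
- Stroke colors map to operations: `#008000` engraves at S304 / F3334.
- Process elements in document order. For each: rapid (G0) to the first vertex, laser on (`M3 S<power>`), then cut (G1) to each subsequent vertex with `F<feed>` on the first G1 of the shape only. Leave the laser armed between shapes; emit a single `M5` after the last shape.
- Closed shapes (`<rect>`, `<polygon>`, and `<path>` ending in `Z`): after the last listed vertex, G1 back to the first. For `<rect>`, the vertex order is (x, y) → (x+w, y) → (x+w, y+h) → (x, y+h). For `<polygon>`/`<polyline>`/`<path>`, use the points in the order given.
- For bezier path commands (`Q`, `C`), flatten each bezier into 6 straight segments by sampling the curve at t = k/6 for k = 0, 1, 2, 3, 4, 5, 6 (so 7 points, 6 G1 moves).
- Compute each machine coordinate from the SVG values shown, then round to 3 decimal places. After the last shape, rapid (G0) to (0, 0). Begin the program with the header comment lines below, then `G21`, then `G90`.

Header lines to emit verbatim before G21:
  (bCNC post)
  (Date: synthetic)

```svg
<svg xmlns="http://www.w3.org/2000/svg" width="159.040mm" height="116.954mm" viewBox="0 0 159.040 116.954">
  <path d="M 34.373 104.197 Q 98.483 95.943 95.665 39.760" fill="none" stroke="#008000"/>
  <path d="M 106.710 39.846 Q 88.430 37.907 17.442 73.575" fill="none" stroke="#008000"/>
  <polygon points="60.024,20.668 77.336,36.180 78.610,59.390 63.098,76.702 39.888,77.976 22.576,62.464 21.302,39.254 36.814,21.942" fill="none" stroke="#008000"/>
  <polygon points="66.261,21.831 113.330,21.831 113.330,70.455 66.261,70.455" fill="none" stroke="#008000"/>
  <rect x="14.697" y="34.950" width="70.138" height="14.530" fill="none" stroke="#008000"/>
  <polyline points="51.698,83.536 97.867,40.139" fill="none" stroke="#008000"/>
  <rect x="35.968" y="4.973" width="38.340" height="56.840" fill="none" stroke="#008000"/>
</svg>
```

viewBox `0 0 159.040 116.954` with mm width/height → 1 unit = 1 mm. Flip: y_m = 116.954 − y_svg.

**Shape 1** — `<path>` quadratic bezier, stroke `#008000` → engrave (S304, F3334). Control points (SVG): P0=(34.373,104.197), P1=(98.483,95.943), P2=(95.665,39.760); sampled at t=k/6. Machine vertices: (34.373,12.757) → (53.884,16.840) → (69.677,23.585) → (81.751,32.993) → (90.107,45.064) → (94.745,59.798) → (95.665,77.194). Open path.

**Shape 2** — `<path>` quadratic bezier, stroke `#008000` → engrave (S304, F3334). Control points (SVG): P0=(106.710,39.846), P1=(88.430,37.907), P2=(17.442,73.575); sampled at t=k/6. Machine vertices: (106.710,77.108) → (99.153,76.710) → (88.667,74.222) → (75.253,69.645) → (58.911,62.979) → (39.641,54.224) → (17.442,43.379). Open path.

**Shape 3** — `<polygon>` regular polygon, stroke `#008000` → engrave (S304, F3334). Machine vertices: (60.024,96.286) → (77.336,80.774) → (78.610,57.564) → (63.098,40.252) → (39.888,38.978) → (22.576,54.490) → (21.302,77.700) → (36.814,95.012) → (60.024,96.286). Closed: final G1 returns to the first vertex.

**Shape 4** — `<polygon>` rectangle, stroke `#008000` → engrave (S304, F3334). Machine vertices: (66.261,95.123) → (113.330,95.123) → (113.330,46.499) → (66.261,46.499) → (66.261,95.123). Closed: final G1 returns to the first vertex.

**Shape 5** — `<rect>` rectangle, stroke `#008000` → engrave (S304, F3334). Machine vertices: (14.697,82.004) → (84.835,82.004) → (84.835,67.474) → (14.697,67.474) → (14.697,82.004). Closed: final G1 returns to the first vertex.

**Shape 6** — `<polyline>` line segment, stroke `#008000` → engrave (S304, F3334). Machine vertices: (51.698,33.418) → (97.867,76.815). Open path.

**Shape 7** — `<rect>` rectangle, stroke `#008000` → engrave (S304, F3334). Machine vertices: (35.968,111.981) → (74.308,111.981) → (74.308,55.141) → (35.968,55.141) → (35.968,111.981). Closed: final G1 returns to the first vertex.

(bCNC post)
(Date: synthetic)
G21
G90
G0 X34.373 Y12.757
M3 S304
G1 X53.884 Y16.840 F3334
G1 X69.677 Y23.585
G1 X81.751 Y32.993
G1 X90.107 Y45.064
G1 X94.745 Y59.798
G1 X95.665 Y77.194
G0 X106.710 Y77.108
M3 S304
G1 X99.153 Y76.710 F3334
G1 X88.667 Y74.222
G1 X75.253 Y69.645
G1 X58.911 Y62.979
G1 X39.641 Y54.224
G1 X17.442 Y43.379
G0 X60.024 Y96.286
M3 S304
G1 X77.336 Y80.774 F3334
G1 X78.610 Y57.564
G1 X63.098 Y40.252
G1 X39.888 Y38.978
G1 X22.576 Y54.490
G1 X21.302 Y77.700
G1 X36.814 Y95.012
G1 X60.024 Y96.286
G0 X66.261 Y95.123
M3 S304
G1 X113.330 Y95.123 F3334
G1 X113.330 Y46.499
G1 X66.261 Y46.499
G1 X66.261 Y95.123
G0 X14.697 Y82.004
M3 S304
G1 X84.835 Y82.004 F3334
G1 X84.835 Y67.474
G1 X14.697 Y67.474
G1 X14.697 Y82.004
G0 X51.698 Y33.418
M3 S304
G1 X97.867 Y76.815 F3334
G0 X35.968 Y111.981
M3 S304
G1 X74.308 Y111.981 F3334
G1 X74.308 Y55.141
G1 X35.968 Y55.141
G1 X35.968 Y111.981
M5
G0 X0.000 Y0.000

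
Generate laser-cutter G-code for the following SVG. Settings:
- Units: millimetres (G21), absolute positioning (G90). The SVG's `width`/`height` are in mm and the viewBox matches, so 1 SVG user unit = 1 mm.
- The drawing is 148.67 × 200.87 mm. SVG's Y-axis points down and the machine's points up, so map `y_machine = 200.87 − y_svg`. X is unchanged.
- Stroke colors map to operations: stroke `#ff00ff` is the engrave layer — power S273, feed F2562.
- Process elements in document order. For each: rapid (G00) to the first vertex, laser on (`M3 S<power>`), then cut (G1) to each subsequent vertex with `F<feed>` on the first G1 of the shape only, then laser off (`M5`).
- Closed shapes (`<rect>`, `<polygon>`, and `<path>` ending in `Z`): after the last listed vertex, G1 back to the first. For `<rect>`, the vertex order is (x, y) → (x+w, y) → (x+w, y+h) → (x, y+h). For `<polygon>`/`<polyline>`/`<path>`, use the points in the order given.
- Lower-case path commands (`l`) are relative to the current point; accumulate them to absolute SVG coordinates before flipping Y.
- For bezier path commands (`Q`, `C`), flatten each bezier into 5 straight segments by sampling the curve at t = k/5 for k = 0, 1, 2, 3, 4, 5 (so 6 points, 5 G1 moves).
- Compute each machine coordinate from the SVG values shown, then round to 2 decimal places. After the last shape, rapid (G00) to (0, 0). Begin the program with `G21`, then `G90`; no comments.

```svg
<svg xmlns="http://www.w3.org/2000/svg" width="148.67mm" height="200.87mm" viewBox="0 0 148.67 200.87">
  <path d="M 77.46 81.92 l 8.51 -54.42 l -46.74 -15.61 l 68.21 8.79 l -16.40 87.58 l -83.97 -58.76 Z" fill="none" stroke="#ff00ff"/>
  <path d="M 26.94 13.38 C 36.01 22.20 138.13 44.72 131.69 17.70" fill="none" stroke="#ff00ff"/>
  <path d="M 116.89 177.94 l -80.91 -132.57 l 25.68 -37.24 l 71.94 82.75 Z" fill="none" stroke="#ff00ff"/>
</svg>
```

Since the viewBox matches the mm dimensions, user units are millimetres directly. The only transform is the Y-flip y_m = 200.87 − y_svg.

Shape 1 is a closed polygon drawn with `<path>`. Its stroke #ff00ff means engrave at S273, F2562. After flipping Y the toolpath is (77.46,118.95) → (85.97,173.37) → (39.23,188.98) → (107.44,180.19) → (91.04,92.61) → (7.07,151.37) → (77.46,118.95), returning to the start.

Shape 2 is a cubic bezier drawn with `<path>`. Its stroke #ff00ff means engrave at S273, F2562. After flipping Y the toolpath is (26.94,187.49) → (41.94,181.06) → (69.58,174.38) → (100.21,170.48) → (124.14,172.40) → (131.69,183.17).

Shape 3 is a closed polygon drawn with `<path>`. Its stroke #ff00ff means engrave at S273, F2562. After flipping Y the toolpath is (116.89,22.93) → (35.98,155.50) → (61.66,192.74) → (133.60,109.99) → (116.89,22.93), returning to the start.

G21
G90
G00 X77.46 Y118.95
M3 S273
G1 X85.97 Y173.37 F2562
G1 X39.23 Y188.98
G1 X107.44 Y180.19
G1 X91.04 Y92.61
G1 X7.07 Y151.37
G1 X77.46 Y118.95
M5
G00 X26.94 Y187.49
M3 S273
G1 X41.94 Y181.06 F2562
G1 X69.58 Y174.38
G1 X100.21 Y170.48
G1 X124.14 Y172.40
G1 X131.69 Y183.17
M5
G00 X116.89 Y22.93
M3 S273
G1 X35.98 Y155.50 F2562
G1 X61.66 Y192.74
G1 X133.60 Y109.99
G1 X116.89 Y22.93
M5
G00 X0.00 Y0.00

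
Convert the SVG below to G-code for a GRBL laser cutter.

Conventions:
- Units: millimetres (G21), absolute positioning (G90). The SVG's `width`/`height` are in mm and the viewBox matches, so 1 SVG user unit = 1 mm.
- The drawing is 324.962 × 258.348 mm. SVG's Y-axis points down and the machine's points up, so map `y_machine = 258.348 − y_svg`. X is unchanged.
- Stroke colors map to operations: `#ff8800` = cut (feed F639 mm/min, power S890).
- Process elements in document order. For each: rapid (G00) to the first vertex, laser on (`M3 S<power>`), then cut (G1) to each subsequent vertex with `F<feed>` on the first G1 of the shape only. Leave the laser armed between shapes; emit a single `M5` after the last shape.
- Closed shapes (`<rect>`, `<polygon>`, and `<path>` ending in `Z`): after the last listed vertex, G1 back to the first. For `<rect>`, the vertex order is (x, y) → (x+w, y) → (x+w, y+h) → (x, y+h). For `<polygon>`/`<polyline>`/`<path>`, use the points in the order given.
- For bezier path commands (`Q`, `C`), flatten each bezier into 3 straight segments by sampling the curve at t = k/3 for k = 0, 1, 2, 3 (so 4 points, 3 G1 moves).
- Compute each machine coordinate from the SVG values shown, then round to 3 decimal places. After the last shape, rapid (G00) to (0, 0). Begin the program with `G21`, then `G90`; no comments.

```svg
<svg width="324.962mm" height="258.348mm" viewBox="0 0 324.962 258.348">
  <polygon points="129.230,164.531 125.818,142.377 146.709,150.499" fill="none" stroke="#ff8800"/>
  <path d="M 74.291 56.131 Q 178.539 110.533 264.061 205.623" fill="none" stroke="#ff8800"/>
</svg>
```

Since the viewBox matches the mm dimensions, user units are millimetres directly. The only transform is the Y-flip y_m = 258.348 − y_svg.

Shape 1 is a regular polygon drawn with `<polygon>`. Its stroke #ff8800 means cut at S890, F639. After flipping Y the toolpath is (129.230,93.817) → (125.818,115.971) → (146.709,107.849) → (129.230,93.817), returning to the start.

Shape 2 is a quadratic bezier drawn with `<path>`. Its stroke #ff8800 means cut at S890, F639. After flipping Y the toolpath is (74.291,202.217) → (141.709,161.428) → (204.966,111.597) → (264.061,52.725).

G21
G90
G00 X129.230 Y93.817
M3 S890
G1 X125.818 Y115.971 F639
G1 X146.709 Y107.849
G1 X129.230 Y93.817
G00 X74.291 Y202.217
M3 S890
G1 X141.709 Y161.428 F639
G1 X204.966 Y111.597
G1 X264.061 Y52.725
M5
G00 X0.000 Y0.000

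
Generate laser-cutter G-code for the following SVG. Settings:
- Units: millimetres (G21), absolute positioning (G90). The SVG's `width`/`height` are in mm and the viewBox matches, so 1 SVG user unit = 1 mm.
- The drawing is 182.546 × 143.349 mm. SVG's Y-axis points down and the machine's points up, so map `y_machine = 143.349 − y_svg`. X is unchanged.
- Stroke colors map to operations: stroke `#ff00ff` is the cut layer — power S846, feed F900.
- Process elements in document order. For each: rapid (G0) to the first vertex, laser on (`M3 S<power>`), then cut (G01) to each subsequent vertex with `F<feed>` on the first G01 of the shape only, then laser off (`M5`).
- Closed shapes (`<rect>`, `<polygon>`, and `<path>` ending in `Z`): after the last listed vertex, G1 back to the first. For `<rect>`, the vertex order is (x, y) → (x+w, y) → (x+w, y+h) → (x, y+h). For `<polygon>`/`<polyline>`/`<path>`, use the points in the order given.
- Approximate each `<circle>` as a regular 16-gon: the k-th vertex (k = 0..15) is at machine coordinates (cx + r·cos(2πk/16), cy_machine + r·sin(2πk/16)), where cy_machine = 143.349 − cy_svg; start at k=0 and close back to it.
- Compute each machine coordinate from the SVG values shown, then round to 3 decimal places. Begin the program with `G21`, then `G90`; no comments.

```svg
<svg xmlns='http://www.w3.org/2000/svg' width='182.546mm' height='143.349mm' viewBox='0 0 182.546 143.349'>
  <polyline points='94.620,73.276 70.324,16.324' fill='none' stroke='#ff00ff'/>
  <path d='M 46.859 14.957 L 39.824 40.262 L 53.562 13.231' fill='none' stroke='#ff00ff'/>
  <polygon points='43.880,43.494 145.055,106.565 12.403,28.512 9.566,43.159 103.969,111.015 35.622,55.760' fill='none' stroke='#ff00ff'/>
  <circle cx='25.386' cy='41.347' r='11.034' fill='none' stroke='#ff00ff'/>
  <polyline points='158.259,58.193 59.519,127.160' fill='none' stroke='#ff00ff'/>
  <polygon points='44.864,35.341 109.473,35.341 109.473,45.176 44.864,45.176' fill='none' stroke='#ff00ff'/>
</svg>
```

G21
G90
G0 X94.620 Y70.073
M3 S846
G01 X70.324 Y127.025 F900
M5
G0 X46.859 Y128.392
M3 S846
G01 X39.824 Y103.087 F900
G01 X53.562 Y130.118
M5
G0 X43.880 Y99.855
M3 S846
G01 X145.055 Y36.784 F900
G01 X12.403 Y114.837
G01 X9.566 Y100.190
G01 X103.969 Y32.334
G01 X35.622 Y87.589
G01 X43.880 Y99.855
M5
G0 X36.420 Y102.002
M3 S846
G01 X35.580 Y106.225 F900
G01 X33.188 Y109.804
G01 X29.609 Y112.196
G01 X25.386 Y113.036
G01 X21.163 Y112.196
G01 X17.584 Y109.804
G01 X15.192 Y106.225
G01 X14.352 Y102.002
G01 X15.192 Y97.779
G01 X17.584 Y94.200
G01 X21.163 Y91.808
G01 X25.386 Y90.968
G01 X29.609 Y91.808
G01 X33.188 Y94.200
G01 X35.580 Y97.779
G01 X36.420 Y102.002
M5
G0 X158.259 Y85.156
M3 S846
G01 X59.519 Y16.189 F900
M5
G0 X44.864 Y108.008
M3 S846
G01 X109.473 Y108.008 F900
G01 X109.473 Y98.173
G01 X44.864 Y98.173
G01 X44.864 Y108.008
M5

1 u = 1 mm; y_m = 143.349 − y.

[1] `<polyline>` line segment, #ff00ff→cut S846 F900: (94.620,70.073) → (70.324,127.025)

[2] `<path>` open polyline, #ff00ff→cut S846 F900: (46.859,128.392) → (39.824,103.087) → (53.562,130.118)

[3] `<polygon>` closed polygon, #ff00ff→cut S846 F900: (43.880,99.855) → (145.055,36.784) → (12.403,114.837) → (9.566,100.190) → (103.969,32.334) → (35.622,87.589) → (43.880,99.855) (closed)

[4] `<circle>` circle, #ff00ff→cut S846 F900: (36.420,102.002) → (35.580,106.225) → (33.188,109.804) → (29.609,112.196) → (25.386,113.036) → (21.163,112.196) → (17.584,109.804) → (15.192,106.225) → (14.352,102.002) → (15.192,97.779) → (17.584,94.200) → (21.163,91.808) → (25.386,90.968) → (29.609,91.808) → (33.188,94.200) → (35.580,97.779) → (36.420,102.002) (closed)

[5] `<polyline>` line segment, #ff00ff→cut S846 F900: (158.259,85.156) → (59.519,16.189)

[6] `<polygon>` rectangle, #ff00ff→cut S846 F900: (44.864,108.008) → (109.473,108.008) → (109.473,98.173) → (44.864,98.173) → (44.864,108.008) (closed)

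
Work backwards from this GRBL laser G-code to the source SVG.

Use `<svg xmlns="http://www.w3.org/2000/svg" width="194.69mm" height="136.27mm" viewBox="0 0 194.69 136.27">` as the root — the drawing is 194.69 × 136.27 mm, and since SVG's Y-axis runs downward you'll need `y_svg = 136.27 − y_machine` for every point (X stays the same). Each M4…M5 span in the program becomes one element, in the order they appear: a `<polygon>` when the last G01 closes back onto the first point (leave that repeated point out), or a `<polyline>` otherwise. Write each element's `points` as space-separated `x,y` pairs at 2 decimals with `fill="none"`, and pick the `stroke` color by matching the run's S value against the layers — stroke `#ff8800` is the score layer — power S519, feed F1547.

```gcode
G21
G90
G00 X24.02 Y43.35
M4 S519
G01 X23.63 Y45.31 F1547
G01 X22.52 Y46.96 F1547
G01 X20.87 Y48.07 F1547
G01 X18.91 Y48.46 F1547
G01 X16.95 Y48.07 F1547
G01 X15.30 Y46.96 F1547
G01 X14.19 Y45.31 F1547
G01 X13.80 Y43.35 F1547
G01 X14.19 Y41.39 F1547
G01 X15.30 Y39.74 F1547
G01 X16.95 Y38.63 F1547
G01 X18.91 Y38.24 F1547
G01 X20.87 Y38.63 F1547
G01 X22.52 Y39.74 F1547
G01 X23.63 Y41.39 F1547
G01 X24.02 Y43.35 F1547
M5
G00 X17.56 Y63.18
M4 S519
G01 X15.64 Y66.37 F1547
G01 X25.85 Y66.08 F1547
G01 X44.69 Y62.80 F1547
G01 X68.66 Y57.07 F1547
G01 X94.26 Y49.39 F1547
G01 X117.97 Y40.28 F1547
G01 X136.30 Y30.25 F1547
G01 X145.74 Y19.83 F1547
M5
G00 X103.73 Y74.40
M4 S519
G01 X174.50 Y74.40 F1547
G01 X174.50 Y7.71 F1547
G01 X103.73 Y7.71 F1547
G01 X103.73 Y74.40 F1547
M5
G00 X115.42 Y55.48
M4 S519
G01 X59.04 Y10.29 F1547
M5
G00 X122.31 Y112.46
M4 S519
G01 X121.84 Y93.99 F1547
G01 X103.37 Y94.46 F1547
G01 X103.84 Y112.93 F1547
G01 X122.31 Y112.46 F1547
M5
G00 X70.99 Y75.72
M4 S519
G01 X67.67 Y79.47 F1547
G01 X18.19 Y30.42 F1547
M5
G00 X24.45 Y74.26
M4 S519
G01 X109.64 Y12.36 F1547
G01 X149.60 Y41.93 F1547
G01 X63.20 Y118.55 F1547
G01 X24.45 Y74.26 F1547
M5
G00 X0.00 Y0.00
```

Each laser-on run becomes one SVG element. Flip Y back into SVG space with y_svg = 136.27 − y_machine. Every run uses S519, so all elements get stroke `#ff8800` (score).

Run 1: The run returns to its start, so emit a `<polygon>` with points (Y-flipped): 24.02,92.92 23.63,90.96 22.52,89.31 20.87,88.20 18.91,87.81 16.95,88.20 15.30,89.31 14.19,90.96 13.80,92.92 14.19,94.88 15.30,96.53 16.95,97.64 18.91,98.03 20.87,97.64 22.52,96.53 23.63,94.88.

Run 2: The run is open, so emit a `<polyline>` with points (Y-flipped): 17.56,73.09 15.64,69.90 25.85,70.19 44.69,73.47 68.66,79.20 94.26,86.88 117.97,95.99 136.30,106.02 145.74,116.44.

Run 3: The run returns to its start, so emit a `<polygon>` with points (Y-flipped): 103.73,61.87 174.50,61.87 174.50,128.56 103.73,128.56.

Run 4: The run is open, so emit a `<polyline>` with points (Y-flipped): 115.42,80.79 59.04,125.98.

Run 5: The run returns to its start, so emit a `<polygon>` with points (Y-flipped): 122.31,23.81 121.84,42.28 103.37,41.81 103.84,23.34.

Run 6: The run is open, so emit a `<polyline>` with points (Y-flipped): 70.99,60.55 67.67,56.80 18.19,105.85.

Run 7: The run returns to its start, so emit a `<polygon>` with points (Y-flipped): 24.45,62.01 109.64,123.91 149.60,94.34 63.20,17.72.

<svg xmlns="http://www.w3.org/2000/svg" width="194.69mm" height="136.27mm" viewBox="0 0 194.69 136.27">
  <polygon points="24.02,92.92 23.63,90.96 22.52,89.31 20.87,88.20 18.91,87.81 16.95,88.20 15.30,89.31 14.19,90.96 13.80,92.92 14.19,94.88 15.30,96.53 16.95,97.64 18.91,98.03 20.87,97.64 22.52,96.53 23.63,94.88" fill="none" stroke="#ff8800"/>
  <polyline points="17.56,73.09 15.64,69.90 25.85,70.19 44.69,73.47 68.66,79.20 94.26,86.88 117.97,95.99 136.30,106.02 145.74,116.44" fill="none" stroke="#ff8800"/>
  <polygon points="103.73,61.87 174.50,61.87 174.50,128.56 103.73,128.56" fill="none" stroke="#ff8800"/>
  <polyline points="115.42,80.79 59.04,125.98" fill="none" stroke="#ff8800"/>
  <polygon points="122.31,23.81 121.84,42.28 103.37,41.81 103.84,23.34" fill="none" stroke="#ff8800"/>
  <polyline points="70.99,60.55 67.67,56.80 18.19,105.85" fill="none" stroke="#ff8800"/>
  <polygon points="24.45,62.01 109.64,123.91 149.60,94.34 63.20,17.72" fill="none" stroke="#ff8800"/>
</svg>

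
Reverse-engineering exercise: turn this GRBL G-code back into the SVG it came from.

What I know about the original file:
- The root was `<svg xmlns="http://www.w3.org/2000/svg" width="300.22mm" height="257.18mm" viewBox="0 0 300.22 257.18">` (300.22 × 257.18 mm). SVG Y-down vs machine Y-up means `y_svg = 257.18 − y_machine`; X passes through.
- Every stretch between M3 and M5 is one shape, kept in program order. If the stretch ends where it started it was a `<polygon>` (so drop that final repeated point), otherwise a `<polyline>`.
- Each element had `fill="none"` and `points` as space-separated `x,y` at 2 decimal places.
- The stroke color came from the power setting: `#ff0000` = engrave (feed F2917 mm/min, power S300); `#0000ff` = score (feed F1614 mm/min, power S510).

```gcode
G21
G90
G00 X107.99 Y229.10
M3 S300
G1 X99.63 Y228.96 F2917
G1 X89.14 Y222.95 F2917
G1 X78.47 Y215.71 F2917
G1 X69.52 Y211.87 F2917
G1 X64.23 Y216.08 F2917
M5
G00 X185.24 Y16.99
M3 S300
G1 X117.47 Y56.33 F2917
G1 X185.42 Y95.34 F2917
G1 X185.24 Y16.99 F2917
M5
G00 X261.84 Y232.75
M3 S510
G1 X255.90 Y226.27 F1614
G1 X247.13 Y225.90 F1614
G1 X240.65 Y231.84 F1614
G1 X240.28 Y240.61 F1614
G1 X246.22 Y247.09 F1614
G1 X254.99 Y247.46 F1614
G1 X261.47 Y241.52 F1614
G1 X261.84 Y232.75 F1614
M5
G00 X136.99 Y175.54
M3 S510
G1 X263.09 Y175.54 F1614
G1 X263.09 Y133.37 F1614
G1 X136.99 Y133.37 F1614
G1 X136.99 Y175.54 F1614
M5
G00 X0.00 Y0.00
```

Machine Y-up, SVG Y-down with viewBox height 257.18, so y_svg = 257.18 − y_machine; X carries over.

Run 1: power S300 maps to stroke `#ff0000` (engrave). The run is open, so emit a `<polyline>` with points (Y-flipped): 107.99,28.08 99.63,28.22 89.14,34.23 78.47,41.47 69.52,45.31 64.23,41.10.

Run 2: S300 ⇒ engrave layer `#ff0000`. The run returns to its start, so emit a `<polygon>` with points (Y-flipped): 185.24,240.19 117.47,200.85 185.42,161.84.

Run 3: power S510 maps to stroke `#0000ff` (score). The run returns to its start, so emit a `<polygon>` with points (Y-flipped): 261.84,24.43 255.90,30.91 247.13,31.28 240.65,25.34 240.28,16.57 246.22,10.09 254.99,9.72 261.47,15.66.

Run 4: power S510 maps to stroke `#0000ff` (score). The run returns to its start, so emit a `<polygon>` with points (Y-flipped): 136.99,81.64 263.09,81.64 263.09,123.81 136.99,123.81.

<svg xmlns="http://www.w3.org/2000/svg" width="300.22mm" height="257.18mm" viewBox="0 0 300.22 257.18">
  <polyline points="107.99,28.08 99.63,28.22 89.14,34.23 78.47,41.47 69.52,45.31 64.23,41.10" fill="none" stroke="#ff0000"/>
  <polygon points="185.24,240.19 117.47,200.85 185.42,161.84" fill="none" stroke="#ff0000"/>
  <polygon points="261.84,24.43 255.90,30.91 247.13,31.28 240.65,25.34 240.28,16.57 246.22,10.09 254.99,9.72 261.47,15.66" fill="none" stroke="#0000ff"/>
  <polygon points="136.99,81.64 263.09,81.64 263.09,123.81 136.99,123.81" fill="none" stroke="#0000ff"/>
</svg>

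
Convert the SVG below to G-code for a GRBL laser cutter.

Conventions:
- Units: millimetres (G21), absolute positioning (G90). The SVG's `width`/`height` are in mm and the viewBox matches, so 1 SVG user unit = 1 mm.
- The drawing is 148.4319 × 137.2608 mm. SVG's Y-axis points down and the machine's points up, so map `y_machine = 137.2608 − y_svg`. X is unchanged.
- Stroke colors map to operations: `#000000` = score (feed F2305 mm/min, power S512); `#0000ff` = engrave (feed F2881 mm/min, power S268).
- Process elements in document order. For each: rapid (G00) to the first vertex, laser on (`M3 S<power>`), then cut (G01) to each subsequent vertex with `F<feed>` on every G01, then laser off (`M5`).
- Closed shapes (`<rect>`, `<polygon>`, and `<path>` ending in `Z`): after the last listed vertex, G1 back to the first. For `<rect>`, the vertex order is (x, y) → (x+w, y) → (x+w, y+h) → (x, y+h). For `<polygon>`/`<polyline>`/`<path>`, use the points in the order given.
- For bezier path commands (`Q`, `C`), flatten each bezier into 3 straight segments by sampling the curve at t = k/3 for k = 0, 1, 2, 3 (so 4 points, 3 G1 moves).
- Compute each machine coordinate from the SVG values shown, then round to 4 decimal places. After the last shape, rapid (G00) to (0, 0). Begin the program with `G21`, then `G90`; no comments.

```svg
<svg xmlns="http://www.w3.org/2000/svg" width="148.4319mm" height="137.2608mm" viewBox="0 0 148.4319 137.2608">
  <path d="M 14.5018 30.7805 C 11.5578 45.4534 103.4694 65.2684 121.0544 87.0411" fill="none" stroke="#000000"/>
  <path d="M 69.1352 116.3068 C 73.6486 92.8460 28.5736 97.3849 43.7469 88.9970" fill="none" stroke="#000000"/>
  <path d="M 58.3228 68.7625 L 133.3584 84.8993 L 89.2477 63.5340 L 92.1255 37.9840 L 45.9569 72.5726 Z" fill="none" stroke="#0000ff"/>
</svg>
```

G21
G90
G00 X14.5018 Y106.4803
M3 S512
G01 X36.9103 Y90.2113 F2305
G01 X84.9599 Y71.2219 F2305
G01 X121.0544 Y50.2197 F2305
M5
G00 X69.1352 Y20.9540
M3 S512
G01 X61.1872 Y36.5974 F2305
G01 X44.5883 Y42.6690 F2305
G01 X43.7469 Y48.2638 F2305
M5
G00 X58.3228 Y68.4983
M3 S268
G01 X133.3584 Y52.3615 F2881
G01 X89.2477 Y73.7268 F2881
G01 X92.1255 Y99.2768 F2881
G01 X45.9569 Y64.6882 F2881
G01 X58.3228 Y68.4983 F2881
M5
G00 X0.0000 Y0.0000

viewBox `0 0 148.4319 137.2608` with mm width/height → 1 unit = 1 mm. Flip: y_m = 137.2608 − y_svg.

**Shape 1** — `<path>` cubic bezier, stroke `#000000` → score (S512, F2305). Control points (SVG): P0=(14.5018,30.7805), P1=(11.5578,45.4534), P2=(103.4694,65.2684), P3=(121.0544,87.0411); sampled at t=k/3. Machine vertices: (14.5018,106.4803) → (36.9103,90.2113) → (84.9599,71.2219) → (121.0544,50.2197). Open path.

**Shape 2** — `<path>` cubic bezier, stroke `#000000` → score (S512, F2305). Control points (SVG): P0=(69.1352,116.3068), P1=(73.6486,92.8460), P2=(28.5736,97.3849), P3=(43.7469,88.9970); sampled at t=k/3. Machine vertices: (69.1352,20.9540) → (61.1872,36.5974) → (44.5883,42.6690) → (43.7469,48.2638). Open path.

**Shape 3** — `<path>` closed polygon, stroke `#0000ff` → engrave (S268, F2881). Machine vertices: (58.3228,68.4983) → (133.3584,52.3615) → (89.2477,73.7268) → (92.1255,99.2768) → (45.9569,64.6882) → (58.3228,68.4983). Closed: final G1 returns to the first vertex.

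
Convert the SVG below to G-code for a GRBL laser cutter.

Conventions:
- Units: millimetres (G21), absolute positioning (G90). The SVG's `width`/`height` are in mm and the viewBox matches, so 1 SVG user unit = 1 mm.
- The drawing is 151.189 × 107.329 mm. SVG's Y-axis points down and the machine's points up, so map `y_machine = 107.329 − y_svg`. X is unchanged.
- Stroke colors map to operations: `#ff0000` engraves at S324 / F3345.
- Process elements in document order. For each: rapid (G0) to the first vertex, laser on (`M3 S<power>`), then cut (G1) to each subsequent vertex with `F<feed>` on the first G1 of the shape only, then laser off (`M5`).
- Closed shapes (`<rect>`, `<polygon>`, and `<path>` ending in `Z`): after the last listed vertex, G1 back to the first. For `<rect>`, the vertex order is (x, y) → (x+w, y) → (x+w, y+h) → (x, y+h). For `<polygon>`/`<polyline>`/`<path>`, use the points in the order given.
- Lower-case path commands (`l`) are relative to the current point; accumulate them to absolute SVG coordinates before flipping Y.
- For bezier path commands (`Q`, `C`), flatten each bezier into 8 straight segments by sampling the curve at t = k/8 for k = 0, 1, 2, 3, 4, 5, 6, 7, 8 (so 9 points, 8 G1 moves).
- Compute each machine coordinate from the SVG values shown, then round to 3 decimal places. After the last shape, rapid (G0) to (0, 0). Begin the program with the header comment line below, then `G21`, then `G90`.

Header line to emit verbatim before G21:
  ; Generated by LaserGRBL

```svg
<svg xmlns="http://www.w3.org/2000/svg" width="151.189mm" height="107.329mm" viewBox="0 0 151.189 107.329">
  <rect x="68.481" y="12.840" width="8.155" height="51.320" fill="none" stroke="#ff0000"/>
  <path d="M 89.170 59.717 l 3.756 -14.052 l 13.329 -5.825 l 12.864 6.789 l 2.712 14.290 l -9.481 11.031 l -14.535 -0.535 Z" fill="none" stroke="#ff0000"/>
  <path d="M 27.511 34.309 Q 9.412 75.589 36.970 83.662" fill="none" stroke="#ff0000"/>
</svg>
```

viewBox `0 0 151.189 107.329` with mm width/height → 1 unit = 1 mm. Flip: y_m = 107.329 − y_svg.

**Shape 1** — `<rect>` rectangle, stroke `#ff0000` → engrave (S324, F3345). Machine vertices: (68.481,94.489) → (76.636,94.489) → (76.636,43.169) → (68.481,43.169) → (68.481,94.489). Closed: final G1 returns to the first vertex.

**Shape 2** — `<path>` regular polygon, stroke `#ff0000` → engrave (S324, F3345). Machine vertices: (89.170,47.612) → (92.926,61.664) → (106.255,67.489) → (119.119,60.700) → (121.831,46.410) → (112.350,35.379) → (97.815,35.914) → (89.170,47.612). Closed: final G1 returns to the first vertex.

**Shape 3** — `<path>` quadratic bezier, stroke `#ff0000` → engrave (S324, F3345). Control points (SVG): P0=(27.511,34.309), P1=(9.412,75.589), P2=(36.970,83.662); sampled at t=k/8. Machine vertices: (27.511,73.020) → (23.700,63.219) → (21.315,54.455) → (20.357,46.730) → (20.826,40.042) → (22.722,34.391) → (26.045,29.779) → (30.794,26.204) → (36.970,23.667). Open path.

; Generated by LaserGRBL
G21
G90
G0 X68.481 Y94.489
M3 S324
G1 X76.636 Y94.489 F3345
G1 X76.636 Y43.169
G1 X68.481 Y43.169
G1 X68.481 Y94.489
M5
G0 X89.170 Y47.612
M3 S324
G1 X92.926 Y61.664 F3345
G1 X106.255 Y67.489
G1 X119.119 Y60.700
G1 X121.831 Y46.410
G1 X112.350 Y35.379
G1 X97.815 Y35.914
G1 X89.170 Y47.612
M5
G0 X27.511 Y73.020
M3 S324
G1 X23.700 Y63.219 F3345
G1 X21.315 Y54.455
G1 X20.357 Y46.730
G1 X20.826 Y40.042
G1 X22.722 Y34.391
G1 X26.045 Y29.779
G1 X30.794 Y26.204
G1 X36.970 Y23.667
M5
G0 X0.000 Y0.000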